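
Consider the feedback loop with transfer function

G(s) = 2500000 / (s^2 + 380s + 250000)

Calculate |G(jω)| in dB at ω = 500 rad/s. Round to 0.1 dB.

At s = jω = j500:
quadratic: (j500)² + 380·j500 + 250000 = 0 + j190000 → |·| ≈ 1.9e+05, ∠ ≈ 90.00°
|G| = 2500000 / 1.9e+05 ≈ 13.158
Gain = 20 log₁₀(13.158) ≈ 22.38 dB

22.4 dB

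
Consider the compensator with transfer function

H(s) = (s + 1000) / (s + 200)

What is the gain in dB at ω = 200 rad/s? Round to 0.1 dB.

At s = jω = j200:
zero (s+1000): 1000 + j200 → |·| = √(1000²+200²) = √1040000 ≈ 1019.8, ∠ = arctan(200/1000) ≈ 11.31°
pole (s+200): 200 + j200 → |·| = √(200²+200²) = √80000 ≈ 282.84, ∠ = arctan(200/200) ≈ 45.00°
|H| = 1 · 1019.8 / 282.84 ≈ 3.6056
Gain = 20 log₁₀(3.6056) ≈ 11.14 dB

11.1 dB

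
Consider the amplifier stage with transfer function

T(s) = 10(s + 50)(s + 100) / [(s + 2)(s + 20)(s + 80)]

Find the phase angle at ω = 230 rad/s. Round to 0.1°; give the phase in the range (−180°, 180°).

-101.1°

At s = jω = j230:
zero (s+50): 50 + j230 → |·| = √(50²+230²) = √55400 ≈ 235.37, ∠ = arctan(230/50) ≈ 77.74°
zero (s+100): 100 + j230 → |·| = √(100²+230²) = √62900 ≈ 250.8, ∠ = arctan(230/100) ≈ 66.50°
pole (s+2): 2 + j230 → |·| = √(2²+230²) = √52904 ≈ 230.01, ∠ = arctan(230/2) ≈ 89.50°
pole (s+20): 20 + j230 → |·| = √(20²+230²) = √53300 ≈ 230.87, ∠ = arctan(230/20) ≈ 85.03°
pole (s+80): 80 + j230 → |·| = √(80²+230²) = √59300 ≈ 243.52, ∠ = arctan(230/80) ≈ 70.82°
∠T = 144.24° − 245.35° = -101.11°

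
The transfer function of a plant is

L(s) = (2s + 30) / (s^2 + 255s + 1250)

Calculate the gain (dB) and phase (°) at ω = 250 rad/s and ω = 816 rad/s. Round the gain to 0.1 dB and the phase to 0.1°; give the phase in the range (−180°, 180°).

Substitute s = j250:
Numerator: 2(j250) + 30 = 30 + j500
Denominator: (j250)^2 + 255(j250) + 1250 = -61250 + j63750
|N| = √(30² + 500²) ≈ 500.9, ∠N ≈ 86.57°
|D| = √(61250² + 63750²) ≈ 88406, ∠D ≈ 133.85°
|L| = 500.9 / 88406 ≈ 0.0056659
Gain = 20 log₁₀(0.0056659) ≈ -44.93 dB
∠L = 86.57° − 133.85° = -47.28°

Substitute s = j816:
Numerator: 2(j816) + 30 = 30 + j1632
Denominator: (j816)^2 + 255(j816) + 1250 = -664606 + j208080
|N| = √(30² + 1632²) ≈ 1632.3, ∠N ≈ 88.95°
|D| = √(664606² + 208080²) ≈ 6.9642e+05, ∠D ≈ 162.62°
|L| = 1632.3 / 6.9642e+05 ≈ 0.0023438
Gain = 20 log₁₀(0.0023438) ≈ -52.60 dB
∠L = 88.95° − 162.62° = -73.67°

ω = 250: -44.9 dB, -47.3°; ω = 816: -52.6 dB, -73.7°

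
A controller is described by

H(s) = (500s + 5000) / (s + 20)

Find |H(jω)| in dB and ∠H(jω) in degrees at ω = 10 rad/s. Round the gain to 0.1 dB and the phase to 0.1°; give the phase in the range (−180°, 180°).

Substitute s = j10:
Numerator: 500(j10) + 5000 = 5000 + j5000
Denominator: (j10) + 20 = 20 + j10
|N| = √(5000² + 5000²) ≈ 7071.1, ∠N ≈ 45.00°
|D| = √(20² + 10²) ≈ 22.361, ∠D ≈ 26.57°
|H| = 7071.1 / 22.361 ≈ 316.22
Gain = 20 log₁₀(316.22) ≈ 50.00 dB
∠H = 45.00° − 26.57° = 18.43°

50.0 dB, 18.4°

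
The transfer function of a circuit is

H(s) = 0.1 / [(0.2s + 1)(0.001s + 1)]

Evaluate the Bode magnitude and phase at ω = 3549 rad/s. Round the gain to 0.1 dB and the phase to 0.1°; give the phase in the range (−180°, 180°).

-88.4 dB, -164.2°

At ω = 3549 rad/s:
pole (1 + j3549·0.2) = 1 + j709.8 → |·| ≈ 709.8, ∠ ≈ 89.92°
pole (1 + j3549·0.001) = 1 + j3.549 → |·| ≈ 3.6872, ∠ ≈ 74.26°
|H| = 0.1 · 1 / (709.8 · 3.6872) ≈ 3.8209e-05
Gain = 20 log₁₀(3.8209e-05) ≈ -88.36 dB
∠H = (0°) − (89.92° + 74.26°) = -164.18°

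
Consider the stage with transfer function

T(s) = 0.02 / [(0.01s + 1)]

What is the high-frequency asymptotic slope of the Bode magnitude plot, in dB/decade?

Each pole contributes −20 dB/decade at high frequency; each zero contributes +20 dB/decade.
Net: 0 zero(s) − 1 pole(s) → -20 dB/decade.

-20 dB/decade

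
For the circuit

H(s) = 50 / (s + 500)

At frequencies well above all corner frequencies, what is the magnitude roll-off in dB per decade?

Each pole contributes −20 dB/decade at high frequency; each zero contributes +20 dB/decade.
Net: 0 zero(s) − 1 pole(s) → -20 dB/decade.

-20 dB/decade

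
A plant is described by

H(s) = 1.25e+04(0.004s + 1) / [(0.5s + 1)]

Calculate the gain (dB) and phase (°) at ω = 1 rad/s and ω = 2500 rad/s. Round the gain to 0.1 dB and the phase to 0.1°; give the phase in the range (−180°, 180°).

ω = 1: 81.0 dB, -26.3°; ω = 2500: 40.0 dB, -5.7°

At ω = 1 rad/s:
zero (1 + j1·0.004) = 1 + j0.004 → |·| ≈ 1, ∠ ≈ 0.23°
pole (1 + j1·0.5) = 1 + j0.5 → |·| ≈ 1.118, ∠ ≈ 26.57°
|H| = 1.25e+04 · 1 / (1.118) ≈ 11181
Gain = 20 log₁₀(11181) ≈ 80.97 dB
∠H = (0.23°) − (26.57°) = -26.34°

At ω = 2500 rad/s:
zero (1 + j2500·0.004) = 1 + j10 → |·| ≈ 10.05, ∠ ≈ 84.29°
pole (1 + j2500·0.5) = 1 + j1250 → |·| ≈ 1250, ∠ ≈ 89.95°
|H| = 1.25e+04 · 10.05 / (1250) ≈ 100.5
Gain = 20 log₁₀(100.5) ≈ 40.04 dB
∠H = (84.29°) − (89.95°) = -5.66°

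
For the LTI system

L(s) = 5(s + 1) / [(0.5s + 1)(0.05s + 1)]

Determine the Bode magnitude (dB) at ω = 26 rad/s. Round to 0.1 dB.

15.7 dB

At ω = 26 rad/s:
zero (1 + j26·1) = 1 + j26 → |·| ≈ 26.019, ∠ ≈ 87.80°
pole (1 + j26·0.5) = 1 + j13 → |·| ≈ 13.038, ∠ ≈ 85.60°
pole (1 + j26·0.05) = 1 + j1.3 → |·| ≈ 1.6401, ∠ ≈ 52.43°
|L| = 5 · 26.019 / (13.038 · 1.6401) ≈ 6.0839
Gain = 20 log₁₀(6.0839) ≈ 15.68 dB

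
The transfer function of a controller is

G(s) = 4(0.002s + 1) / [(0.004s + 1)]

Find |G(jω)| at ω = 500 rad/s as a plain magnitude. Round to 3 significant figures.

2.53

At ω = 500 rad/s:
zero (1 + j500·0.002) = 1 + j1 → |·| ≈ 1.4142, ∠ ≈ 45.00°
pole (1 + j500·0.004) = 1 + j2 → |·| ≈ 2.2361, ∠ ≈ 63.43°
|G| = 4 · 1.4142 / (2.2361) ≈ 2.5298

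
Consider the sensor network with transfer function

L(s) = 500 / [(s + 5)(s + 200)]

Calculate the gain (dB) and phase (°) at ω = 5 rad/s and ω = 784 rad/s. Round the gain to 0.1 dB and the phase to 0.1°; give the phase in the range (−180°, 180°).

ω = 5: -9.0 dB, -46.4°; ω = 784: -62.1 dB, -165.3°

At s = jω = j5:
pole (s+5): 5 + j5 → |·| = √(5²+5²) = √50 ≈ 7.0711, ∠ = arctan(5/5) ≈ 45.00°
pole (s+200): 200 + j5 → |·| = √(200²+5²) = √40025 ≈ 200.06, ∠ = arctan(5/200) ≈ 1.43°
|L| = 500 / 1414.6 ≈ 0.35346
Gain = 20 log₁₀(0.35346) ≈ -9.03 dB
∠L = 0.00° − 46.43° = -46.43°

At s = jω = j784:
pole (s+5): 5 + j784 → |·| = √(5²+784²) = √614681 ≈ 784.02, ∠ = arctan(784/5) ≈ 89.63°
pole (s+200): 200 + j784 → |·| = √(200²+784²) = √654656 ≈ 809.11, ∠ = arctan(784/200) ≈ 75.69°
|L| = 500 / 6.3436e+05 ≈ 0.0007882
Gain = 20 log₁₀(0.0007882) ≈ -62.07 dB
∠L = 0.00° − 165.32° = -165.32°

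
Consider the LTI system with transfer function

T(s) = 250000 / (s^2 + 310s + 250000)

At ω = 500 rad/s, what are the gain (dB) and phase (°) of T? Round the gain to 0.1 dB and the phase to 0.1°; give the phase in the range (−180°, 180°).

4.2 dB, -90.0°

At s = jω = j500:
quadratic: (j500)² + 310·j500 + 250000 = 0 + j155000 → |·| ≈ 1.55e+05, ∠ ≈ 90.00°
|T| = 250000 / 1.55e+05 ≈ 1.6129
Gain = 20 log₁₀(1.6129) ≈ 4.15 dB
∠T = 0.00° − 90.00° = -90.00°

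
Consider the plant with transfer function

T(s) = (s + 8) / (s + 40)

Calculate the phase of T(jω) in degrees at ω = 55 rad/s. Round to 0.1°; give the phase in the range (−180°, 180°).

27.8°

Substitute s = j55:
Numerator: (j55) + 8 = 8 + j55
Denominator: (j55) + 40 = 40 + j55
|N| = √(8² + 55²) ≈ 55.579, ∠N ≈ 81.72°
|D| = √(40² + 55²) ≈ 68.007, ∠D ≈ 53.97°
∠T = 81.72° − 53.97° = 27.75°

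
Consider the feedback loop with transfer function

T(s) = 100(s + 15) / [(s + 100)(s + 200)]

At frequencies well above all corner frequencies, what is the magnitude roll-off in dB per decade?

Each pole contributes −20 dB/decade at high frequency; each zero contributes +20 dB/decade.
Net: 1 zero(s) − 2 pole(s) → -20 dB/decade.

-20 dB/decade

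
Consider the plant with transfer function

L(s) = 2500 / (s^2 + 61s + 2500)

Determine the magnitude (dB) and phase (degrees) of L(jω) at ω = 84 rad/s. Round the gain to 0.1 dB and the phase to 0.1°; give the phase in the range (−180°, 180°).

-8.8 dB, -131.6°

At s = jω = j84:
quadratic: (j84)² + 61·j84 + 2500 = -4556 + j5124 → |·| ≈ 6856.6, ∠ ≈ 131.64°
|L| = 2500 / 6856.6 ≈ 0.36461
Gain = 20 log₁₀(0.36461) ≈ -8.76 dB
∠L = 0.00° − 131.64° = -131.64°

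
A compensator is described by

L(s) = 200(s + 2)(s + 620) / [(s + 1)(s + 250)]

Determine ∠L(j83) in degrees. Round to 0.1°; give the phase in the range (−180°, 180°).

At s = jω = j83:
zero (s+2): 2 + j83 → |·| = √(2²+83²) = √6893 ≈ 83.024, ∠ = arctan(83/2) ≈ 88.62°
zero (s+620): 620 + j83 → |·| = √(620²+83²) = √391289 ≈ 625.53, ∠ = arctan(83/620) ≈ 7.62°
pole (s+1): 1 + j83 → |·| = √(1²+83²) = √6890 ≈ 83.006, ∠ = arctan(83/1) ≈ 89.31°
pole (s+250): 250 + j83 → |·| = √(250²+83²) = √69389 ≈ 263.42, ∠ = arctan(83/250) ≈ 18.37°
∠L = 96.24° − 107.68° = -11.44°

-11.4°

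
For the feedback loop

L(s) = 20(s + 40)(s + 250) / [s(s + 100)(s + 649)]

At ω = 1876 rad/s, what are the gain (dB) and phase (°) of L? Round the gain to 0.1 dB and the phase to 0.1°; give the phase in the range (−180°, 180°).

-39.9 dB, -76.7°

At s = jω = j1876:
zero (s+40): 40 + j1876 → |·| = √(40²+1876²) = √3520976 ≈ 1876.4, ∠ = arctan(1876/40) ≈ 88.78°
zero (s+250): 250 + j1876 → |·| = √(250²+1876²) = √3581876 ≈ 1892.6, ∠ = arctan(1876/250) ≈ 82.41°
pole (s+100): 100 + j1876 → |·| = √(100²+1876²) = √3529376 ≈ 1878.7, ∠ = arctan(1876/100) ≈ 86.95°
pole (s+649): 649 + j1876 → |·| = √(649²+1876²) = √3940577 ≈ 1985.1, ∠ = arctan(1876/649) ≈ 70.92°
pole at origin: |s| = 1876, ∠ = 90.00° (in denominator)
|L| = 20 · 3.5513e+06 / 6.9964e+09 ≈ 0.010152
Gain = 20 log₁₀(0.010152) ≈ -39.87 dB
∠L = 171.19° − 247.87° = -76.68°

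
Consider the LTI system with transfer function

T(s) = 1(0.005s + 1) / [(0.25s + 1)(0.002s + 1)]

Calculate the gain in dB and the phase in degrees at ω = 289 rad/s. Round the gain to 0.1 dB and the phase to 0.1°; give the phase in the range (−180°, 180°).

At ω = 289 rad/s:
zero (1 + j289·0.005) = 1 + j1.445 → |·| ≈ 1.7573, ∠ ≈ 55.32°
pole (1 + j289·0.25) = 1 + j72.25 → |·| ≈ 72.257, ∠ ≈ 89.21°
pole (1 + j289·0.002) = 1 + j0.578 → |·| ≈ 1.155, ∠ ≈ 30.03°
|T| = 1 · 1.7573 / (72.257 · 1.155) ≈ 0.021056
Gain = 20 log₁₀(0.021056) ≈ -33.53 dB
∠T = (55.32°) − (89.21° + 30.03°) = -63.92°

-33.5 dB, -63.9°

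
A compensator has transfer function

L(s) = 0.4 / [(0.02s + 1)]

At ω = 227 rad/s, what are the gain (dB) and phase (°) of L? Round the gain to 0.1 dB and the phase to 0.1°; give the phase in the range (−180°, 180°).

-21.3 dB, -77.6°

At ω = 227 rad/s:
pole (1 + j227·0.02) = 1 + j4.54 → |·| ≈ 4.6488, ∠ ≈ 77.58°
|L| = 0.4 · 1 / (4.6488) ≈ 0.086044
Gain = 20 log₁₀(0.086044) ≈ -21.31 dB
∠L = (0°) − (77.58°) = -77.58°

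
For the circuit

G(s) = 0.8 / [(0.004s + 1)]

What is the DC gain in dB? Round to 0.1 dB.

G(0) = 0.8 · 1 / 1 = 0.8
20 log₁₀(0.8) ≈ -1.94 dB

-1.9 dB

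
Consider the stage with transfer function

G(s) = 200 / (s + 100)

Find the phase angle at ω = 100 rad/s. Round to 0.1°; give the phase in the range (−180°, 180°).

-45.0°

At s = jω = j100:
pole (s+100): 100 + j100 → |·| = √(100²+100²) = √20000 ≈ 141.42, ∠ = arctan(100/100) ≈ 45.00°
∠G = 0.00° − 45.00° = -45.00°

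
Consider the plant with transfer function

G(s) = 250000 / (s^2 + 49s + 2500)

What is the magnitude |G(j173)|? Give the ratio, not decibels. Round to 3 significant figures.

8.71

At s = jω = j173:
quadratic: (j173)² + 49·j173 + 2500 = -27429 + j8477 → |·| ≈ 28709, ∠ ≈ 162.83°
|G| = 250000 / 28709 ≈ 8.7081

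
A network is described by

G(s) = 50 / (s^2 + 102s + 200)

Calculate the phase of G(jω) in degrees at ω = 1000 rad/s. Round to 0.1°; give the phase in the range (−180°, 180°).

-174.2°

Substitute s = j1000:
Numerator: 50 = 50 + j0
Denominator: (j1000)^2 + 102(j1000) + 200 = -999800 + j102000
|N| = √(50² + 0²) ≈ 50, ∠N ≈ 0.00°
|D| = √(999800² + 102000²) ≈ 1.005e+06, ∠D ≈ 174.17°
∠G = 0.00° − 174.17° = -174.17°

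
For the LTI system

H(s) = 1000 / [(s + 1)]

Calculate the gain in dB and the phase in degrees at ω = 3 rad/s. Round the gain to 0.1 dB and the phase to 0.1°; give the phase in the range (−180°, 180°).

At ω = 3 rad/s:
pole (1 + j3·1) = 1 + j3 → |·| ≈ 3.1623, ∠ ≈ 71.57°
|H| = 1000 · 1 / (3.1623) ≈ 316.23
Gain = 20 log₁₀(316.23) ≈ 50.00 dB
∠H = (0°) − (71.57°) = -71.57°

50.0 dB, -71.6°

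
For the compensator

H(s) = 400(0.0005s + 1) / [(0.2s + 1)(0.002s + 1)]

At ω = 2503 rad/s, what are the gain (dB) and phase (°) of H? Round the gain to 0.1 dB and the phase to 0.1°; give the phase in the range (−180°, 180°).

At ω = 2503 rad/s:
zero (1 + j2503·0.0005) = 1 + j1.2515 → |·| ≈ 1.602, ∠ ≈ 51.37°
pole (1 + j2503·0.2) = 1 + j500.6 → |·| ≈ 500.6, ∠ ≈ 89.89°
pole (1 + j2503·0.002) = 1 + j5.006 → |·| ≈ 5.1049, ∠ ≈ 78.70°
|H| = 400 · 1.602 / (500.6 · 5.1049) ≈ 0.25075
Gain = 20 log₁₀(0.25075) ≈ -12.02 dB
∠H = (51.37°) − (89.89° + 78.70°) = -117.22°

-12.0 dB, -117.2°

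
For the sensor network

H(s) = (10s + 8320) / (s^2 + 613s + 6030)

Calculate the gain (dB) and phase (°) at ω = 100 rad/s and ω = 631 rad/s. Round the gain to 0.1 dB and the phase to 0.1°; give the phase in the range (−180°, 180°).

ω = 100: -17.3 dB, -86.9°; ω = 631: -34.4 dB, -98.2°

Substitute s = j100:
Numerator: 10(j100) + 8320 = 8320 + j1000
Denominator: (j100)^2 + 613(j100) + 6030 = -3970 + j61300
|N| = √(8320² + 1000²) ≈ 8379.9, ∠N ≈ 6.85°
|D| = √(3970² + 61300²) ≈ 61428, ∠D ≈ 93.71°
|H| = 8379.9 / 61428 ≈ 0.13642
Gain = 20 log₁₀(0.13642) ≈ -17.30 dB
∠H = 6.85° − 93.71° = -86.86°

Substitute s = j631:
Numerator: 10(j631) + 8320 = 8320 + j6310
Denominator: (j631)^2 + 613(j631) + 6030 = -392131 + j386803
|N| = √(8320² + 6310²) ≈ 10442, ∠N ≈ 37.18°
|D| = √(392131² + 386803²) ≈ 5.508e+05, ∠D ≈ 135.39°
|H| = 10442 / 5.508e+05 ≈ 0.018958
Gain = 20 log₁₀(0.018958) ≈ -34.44 dB
∠H = 37.18° − 135.39° = -98.21°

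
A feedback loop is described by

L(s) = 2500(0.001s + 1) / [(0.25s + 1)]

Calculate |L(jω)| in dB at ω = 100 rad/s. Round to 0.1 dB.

40.0 dB

At ω = 100 rad/s:
zero (1 + j100·0.001) = 1 + j0.1 → |·| ≈ 1.005, ∠ ≈ 5.71°
pole (1 + j100·0.25) = 1 + j25 → |·| ≈ 25.02, ∠ ≈ 87.71°
|L| = 2500 · 1.005 / (25.02) ≈ 100.42
Gain = 20 log₁₀(100.42) ≈ 40.04 dB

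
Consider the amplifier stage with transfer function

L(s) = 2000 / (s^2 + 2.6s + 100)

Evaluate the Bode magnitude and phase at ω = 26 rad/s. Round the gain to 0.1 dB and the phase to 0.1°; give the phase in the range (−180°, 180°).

10.8 dB, -173.3°

At s = jω = j26:
quadratic: (j26)² + 2.6·j26 + 100 = -576 + j67.6 → |·| ≈ 579.95, ∠ ≈ 173.31°
|L| = 2000 / 579.95 ≈ 3.4486
Gain = 20 log₁₀(3.4486) ≈ 10.75 dB
∠L = 0.00° − 173.31° = -173.31°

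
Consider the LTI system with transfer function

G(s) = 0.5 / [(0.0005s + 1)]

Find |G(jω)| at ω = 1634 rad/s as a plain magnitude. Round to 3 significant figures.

0.387

At ω = 1634 rad/s:
pole (1 + j1634·0.0005) = 1 + j0.817 → |·| ≈ 1.2913, ∠ ≈ 39.25°
|G| = 0.5 · 1 / (1.2913) ≈ 0.38721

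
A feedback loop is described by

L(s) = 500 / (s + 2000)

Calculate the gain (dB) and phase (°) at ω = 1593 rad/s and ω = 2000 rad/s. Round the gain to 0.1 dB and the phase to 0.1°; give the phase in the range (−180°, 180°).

ω = 1593: -14.2 dB, -38.5°; ω = 2000: -15.1 dB, -45.0°

Substitute s = j1593:
Numerator: 500 = 500 + j0
Denominator: (j1593) + 2000 = 2000 + j1593
|N| = √(500² + 0²) ≈ 500, ∠N ≈ 0.00°
|D| = √(2000² + 1593²) ≈ 2556.9, ∠D ≈ 38.54°
|L| = 500 / 2556.9 ≈ 0.19555
Gain = 20 log₁₀(0.19555) ≈ -14.17 dB
∠L = 0.00° − 38.54° = -38.54°

Substitute s = j2000:
Numerator: 500 = 500 + j0
Denominator: (j2000) + 2000 = 2000 + j2000
|N| = √(500² + 0²) ≈ 500, ∠N ≈ 0.00°
|D| = √(2000² + 2000²) ≈ 2828.4, ∠D ≈ 45.00°
|L| = 500 / 2828.4 ≈ 0.17678
Gain = 20 log₁₀(0.17678) ≈ -15.05 dB
∠L = 0.00° − 45.00° = -45.00°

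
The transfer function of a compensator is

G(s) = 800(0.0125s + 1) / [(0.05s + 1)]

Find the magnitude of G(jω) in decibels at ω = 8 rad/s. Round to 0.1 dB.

At ω = 8 rad/s:
zero (1 + j8·0.0125) = 1 + j0.1 → |·| ≈ 1.005, ∠ ≈ 5.71°
pole (1 + j8·0.05) = 1 + j0.4 → |·| ≈ 1.077, ∠ ≈ 21.80°
|G| = 800 · 1.005 / (1.077) ≈ 746.52
Gain = 20 log₁₀(746.52) ≈ 57.46 dB

57.5 dB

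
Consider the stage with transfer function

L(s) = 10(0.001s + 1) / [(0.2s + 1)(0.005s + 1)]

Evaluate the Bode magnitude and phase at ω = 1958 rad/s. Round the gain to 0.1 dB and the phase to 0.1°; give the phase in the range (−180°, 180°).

-44.9 dB, -111.1°

At ω = 1958 rad/s:
zero (1 + j1958·0.001) = 1 + j1.958 → |·| ≈ 2.1986, ∠ ≈ 62.95°
pole (1 + j1958·0.2) = 1 + j391.6 → |·| ≈ 391.6, ∠ ≈ 89.85°
pole (1 + j1958·0.005) = 1 + j9.79 → |·| ≈ 9.8409, ∠ ≈ 84.17°
|L| = 10 · 2.1986 / (391.6 · 9.8409) ≈ 0.0057052
Gain = 20 log₁₀(0.0057052) ≈ -44.87 dB
∠L = (62.95°) − (89.85° + 84.17°) = -111.07°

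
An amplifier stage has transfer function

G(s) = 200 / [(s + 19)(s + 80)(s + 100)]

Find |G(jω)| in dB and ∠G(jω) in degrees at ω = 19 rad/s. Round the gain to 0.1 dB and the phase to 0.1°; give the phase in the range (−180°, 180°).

At s = jω = j19:
pole (s+19): 19 + j19 → |·| = √(19²+19²) = √722 ≈ 26.87, ∠ = arctan(19/19) ≈ 45.00°
pole (s+80): 80 + j19 → |·| = √(80²+19²) = √6761 ≈ 82.225, ∠ = arctan(19/80) ≈ 13.36°
pole (s+100): 100 + j19 → |·| = √(100²+19²) = √10361 ≈ 101.79, ∠ = arctan(19/100) ≈ 10.76°
|G| = 200 / 2.2489e+05 ≈ 0.00088932
Gain = 20 log₁₀(0.00088932) ≈ -61.02 dB
∠G = 0.00° − 69.12° = -69.12°

-61.0 dB, -69.1°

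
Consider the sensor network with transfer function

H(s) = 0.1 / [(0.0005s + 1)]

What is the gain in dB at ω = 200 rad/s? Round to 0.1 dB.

At ω = 200 rad/s:
pole (1 + j200·0.0005) = 1 + j0.1 → |·| ≈ 1.005, ∠ ≈ 5.71°
|H| = 0.1 · 1 / (1.005) ≈ 0.099502
Gain = 20 log₁₀(0.099502) ≈ -20.04 dB

-20.0 dB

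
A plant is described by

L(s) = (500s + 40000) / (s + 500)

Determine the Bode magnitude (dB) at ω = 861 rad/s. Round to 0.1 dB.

52.8 dB

Substitute s = j861:
Numerator: 500(j861) + 40000 = 40000 + j430500
Denominator: (j861) + 500 = 500 + j861
|N| = √(40000² + 430500²) ≈ 4.3235e+05, ∠N ≈ 84.69°
|D| = √(500² + 861²) ≈ 995.65, ∠D ≈ 59.86°
|L| = 4.3235e+05 / 995.65 ≈ 434.24
Gain = 20 log₁₀(434.24) ≈ 52.75 dB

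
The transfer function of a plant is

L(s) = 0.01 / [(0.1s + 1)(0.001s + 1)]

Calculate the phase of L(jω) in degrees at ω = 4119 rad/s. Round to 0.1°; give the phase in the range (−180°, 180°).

-166.2°

At ω = 4119 rad/s:
pole (1 + j4119·0.1) = 1 + j411.9 → |·| ≈ 411.9, ∠ ≈ 89.86°
pole (1 + j4119·0.001) = 1 + j4.119 → |·| ≈ 4.2387, ∠ ≈ 76.35°
∠L = (0°) − (89.86° + 76.35°) = -166.21°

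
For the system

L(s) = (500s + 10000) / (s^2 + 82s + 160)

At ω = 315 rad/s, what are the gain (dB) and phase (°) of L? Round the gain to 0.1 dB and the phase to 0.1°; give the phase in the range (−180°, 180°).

Substitute s = j315:
Numerator: 500(j315) + 10000 = 10000 + j157500
Denominator: (j315)^2 + 82(j315) + 160 = -99065 + j25830
|N| = √(10000² + 157500²) ≈ 1.5782e+05, ∠N ≈ 86.37°
|D| = √(99065² + 25830²) ≈ 1.0238e+05, ∠D ≈ 165.39°
|L| = 1.5782e+05 / 1.0238e+05 ≈ 1.5415
Gain = 20 log₁₀(1.5415) ≈ 3.76 dB
∠L = 86.37° − 165.39° = -79.02°

3.8 dB, -79.0°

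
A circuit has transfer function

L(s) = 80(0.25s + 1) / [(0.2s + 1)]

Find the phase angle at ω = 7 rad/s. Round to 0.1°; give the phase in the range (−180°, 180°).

5.8°

At ω = 7 rad/s:
zero (1 + j7·0.25) = 1 + j1.75 → |·| ≈ 2.0156, ∠ ≈ 60.26°
pole (1 + j7·0.2) = 1 + j1.4 → |·| ≈ 1.7205, ∠ ≈ 54.46°
∠L = (60.26°) − (54.46°) = 5.80°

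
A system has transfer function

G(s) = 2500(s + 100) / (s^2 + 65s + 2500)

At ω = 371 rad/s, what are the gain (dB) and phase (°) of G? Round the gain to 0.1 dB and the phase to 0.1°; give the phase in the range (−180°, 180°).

At s = jω = j371:
zero (s+100): 100 + j371 → |·| = √(100²+371²) = √147641 ≈ 384.24, ∠ = arctan(371/100) ≈ 74.91°
quadratic: (j371)² + 65·j371 + 2500 = -135141 + j24115 → |·| ≈ 1.3728e+05, ∠ ≈ 169.88°
|G| = 2500 · 384.24 / 1.3728e+05 ≈ 6.9974
Gain = 20 log₁₀(6.9974) ≈ 16.90 dB
∠G = 74.91° − 169.88° = -94.97°

16.9 dB, -95.0°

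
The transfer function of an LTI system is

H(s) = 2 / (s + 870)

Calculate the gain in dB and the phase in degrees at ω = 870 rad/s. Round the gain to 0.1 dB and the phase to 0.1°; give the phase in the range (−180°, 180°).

Substitute s = j870:
Numerator: 2 = 2 + j0
Denominator: (j870) + 870 = 870 + j870
|N| = √(2² + 0²) ≈ 2, ∠N ≈ 0.00°
|D| = √(870² + 870²) ≈ 1230.4, ∠D ≈ 45.00°
|H| = 2 / 1230.4 ≈ 0.0016255
Gain = 20 log₁₀(0.0016255) ≈ -55.78 dB
∠H = 0.00° − 45.00° = -45.00°

-55.8 dB, -45.0°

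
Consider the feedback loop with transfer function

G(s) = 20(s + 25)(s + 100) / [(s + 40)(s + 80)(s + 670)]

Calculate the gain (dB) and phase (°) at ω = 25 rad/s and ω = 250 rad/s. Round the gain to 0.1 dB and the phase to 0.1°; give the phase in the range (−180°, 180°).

At s = jω = j25:
zero (s+25): 25 + j25 → |·| = √(25²+25²) = √1250 ≈ 35.355, ∠ = arctan(25/25) ≈ 45.00°
zero (s+100): 100 + j25 → |·| = √(100²+25²) = √10625 ≈ 103.08, ∠ = arctan(25/100) ≈ 14.04°
pole (s+40): 40 + j25 → |·| = √(40²+25²) = √2225 ≈ 47.17, ∠ = arctan(25/40) ≈ 32.01°
pole (s+80): 80 + j25 → |·| = √(80²+25²) = √7025 ≈ 83.815, ∠ = arctan(25/80) ≈ 17.35°
pole (s+670): 670 + j25 → |·| = √(670²+25²) = √449525 ≈ 670.47, ∠ = arctan(25/670) ≈ 2.14°
|G| = 20 · 3644.4 / 2.6507e+06 ≈ 0.027498
Gain = 20 log₁₀(0.027498) ≈ -31.21 dB
∠G = 59.04° − 51.50° = 7.54°

At s = jω = j250:
zero (s+25): 25 + j250 → |·| = √(25²+250²) = √63125 ≈ 251.25, ∠ = arctan(250/25) ≈ 84.29°
zero (s+100): 100 + j250 → |·| = √(100²+250²) = √72500 ≈ 269.26, ∠ = arctan(250/100) ≈ 68.20°
pole (s+40): 40 + j250 → |·| = √(40²+250²) = √64100 ≈ 253.18, ∠ = arctan(250/40) ≈ 80.91°
pole (s+80): 80 + j250 → |·| = √(80²+250²) = √68900 ≈ 262.49, ∠ = arctan(250/80) ≈ 72.26°
pole (s+670): 670 + j250 → |·| = √(670²+250²) = √511400 ≈ 715.12, ∠ = arctan(250/670) ≈ 20.46°
|G| = 20 · 67652 / 4.7525e+07 ≈ 0.02847
Gain = 20 log₁₀(0.02847) ≈ -30.91 dB
∠G = 152.49° − 173.63° = -21.14°

ω = 25: -31.2 dB, 7.5°; ω = 250: -30.9 dB, -21.1°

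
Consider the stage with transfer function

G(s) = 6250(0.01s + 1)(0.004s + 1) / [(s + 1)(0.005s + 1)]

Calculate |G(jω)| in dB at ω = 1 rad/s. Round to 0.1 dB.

72.9 dB

At ω = 1 rad/s:
zero (1 + j1·0.01) = 1 + j0.01 → |·| ≈ 1, ∠ ≈ 0.57°
zero (1 + j1·0.004) = 1 + j0.004 → |·| ≈ 1, ∠ ≈ 0.23°
pole (1 + j1·1) = 1 + j1 → |·| ≈ 1.4142, ∠ ≈ 45.00°
pole (1 + j1·0.005) = 1 + j0.005 → |·| ≈ 1, ∠ ≈ 0.29°
|G| = 6250 · 1 · 1 / (1.4142 · 1) ≈ 4419.5
Gain = 20 log₁₀(4419.5) ≈ 72.91 dB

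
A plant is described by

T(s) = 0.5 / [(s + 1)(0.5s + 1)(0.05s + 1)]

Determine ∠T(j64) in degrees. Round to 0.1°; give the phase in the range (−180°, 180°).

At ω = 64 rad/s:
pole (1 + j64·1) = 1 + j64 → |·| ≈ 64.008, ∠ ≈ 89.10°
pole (1 + j64·0.5) = 1 + j32 → |·| ≈ 32.016, ∠ ≈ 88.21°
pole (1 + j64·0.05) = 1 + j3.2 → |·| ≈ 3.3526, ∠ ≈ 72.65°
∠T = (0°) − (89.10° + 88.21° + 72.65°) = -249.96° ≡ 110.04° (principal value)

110.0°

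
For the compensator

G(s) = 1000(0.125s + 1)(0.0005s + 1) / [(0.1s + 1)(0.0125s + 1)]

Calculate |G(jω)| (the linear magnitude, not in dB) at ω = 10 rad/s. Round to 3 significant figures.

1.12e+03

At ω = 10 rad/s:
zero (1 + j10·0.125) = 1 + j1.25 → |·| ≈ 1.6008, ∠ ≈ 51.34°
zero (1 + j10·0.0005) = 1 + j0.005 → |·| ≈ 1, ∠ ≈ 0.29°
pole (1 + j10·0.1) = 1 + j1 → |·| ≈ 1.4142, ∠ ≈ 45.00°
pole (1 + j10·0.0125) = 1 + j0.125 → |·| ≈ 1.0078, ∠ ≈ 7.13°
|G| = 1000 · 1.6008 · 1 / (1.4142 · 1.0078) ≈ 1123.2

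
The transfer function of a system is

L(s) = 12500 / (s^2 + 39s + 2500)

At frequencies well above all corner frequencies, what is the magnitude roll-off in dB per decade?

-40 dB/decade

Each pole contributes −20 dB/decade at high frequency; each zero contributes +20 dB/decade.
Net: 0 zero(s) − 2 pole(s) → -40 dB/decade.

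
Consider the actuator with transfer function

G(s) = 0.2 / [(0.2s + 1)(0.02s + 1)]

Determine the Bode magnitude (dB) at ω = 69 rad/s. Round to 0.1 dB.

At ω = 69 rad/s:
pole (1 + j69·0.2) = 1 + j13.8 → |·| ≈ 13.836, ∠ ≈ 85.86°
pole (1 + j69·0.02) = 1 + j1.38 → |·| ≈ 1.7042, ∠ ≈ 54.07°
|G| = 0.2 · 1 / (13.836 · 1.7042) ≈ 0.008482
Gain = 20 log₁₀(0.008482) ≈ -41.43 dB

-41.4 dB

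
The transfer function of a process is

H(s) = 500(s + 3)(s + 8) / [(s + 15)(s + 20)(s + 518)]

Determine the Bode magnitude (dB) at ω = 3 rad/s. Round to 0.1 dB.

At s = jω = j3:
zero (s+3): 3 + j3 → |·| = √(3²+3²) = √18 ≈ 4.2426, ∠ = arctan(3/3) ≈ 45.00°
zero (s+8): 8 + j3 → |·| = √(8²+3²) = √73 ≈ 8.544, ∠ = arctan(3/8) ≈ 20.56°
pole (s+15): 15 + j3 → |·| = √(15²+3²) = √234 ≈ 15.297, ∠ = arctan(3/15) ≈ 11.31°
pole (s+20): 20 + j3 → |·| = √(20²+3²) = √409 ≈ 20.224, ∠ = arctan(3/20) ≈ 8.53°
pole (s+518): 518 + j3 → |·| = √(518²+3²) = √268333 ≈ 518.01, ∠ = arctan(3/518) ≈ 0.33°
|H| = 500 · 36.249 / 1.6025e+05 ≈ 0.1131
Gain = 20 log₁₀(0.1131) ≈ -18.93 dB

-18.9 dB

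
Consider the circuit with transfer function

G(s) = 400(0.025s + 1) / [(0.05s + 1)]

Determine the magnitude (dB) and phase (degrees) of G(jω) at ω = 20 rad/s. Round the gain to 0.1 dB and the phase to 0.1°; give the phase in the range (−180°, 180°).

At ω = 20 rad/s:
zero (1 + j20·0.025) = 1 + j0.5 → |·| ≈ 1.118, ∠ ≈ 26.57°
pole (1 + j20·0.05) = 1 + j1 → |·| ≈ 1.4142, ∠ ≈ 45.00°
|G| = 400 · 1.118 / (1.4142) ≈ 316.22
Gain = 20 log₁₀(316.22) ≈ 50.00 dB
∠G = (26.57°) − (45.00°) = -18.43°

50.0 dB, -18.4°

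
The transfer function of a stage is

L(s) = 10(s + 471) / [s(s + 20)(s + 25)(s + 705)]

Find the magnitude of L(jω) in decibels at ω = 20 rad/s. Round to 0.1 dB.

-68.7 dB

At s = jω = j20:
zero (s+471): 471 + j20 → |·| = √(471²+20²) = √222241 ≈ 471.42, ∠ = arctan(20/471) ≈ 2.43°
pole (s+20): 20 + j20 → |·| = √(20²+20²) = √800 ≈ 28.284, ∠ = arctan(20/20) ≈ 45.00°
pole (s+25): 25 + j20 → |·| = √(25²+20²) = √1025 ≈ 32.016, ∠ = arctan(20/25) ≈ 38.66°
pole (s+705): 705 + j20 → |·| = √(705²+20²) = √497425 ≈ 705.28, ∠ = arctan(20/705) ≈ 1.62°
pole at origin: |s| = 20, ∠ = 90.00° (in denominator)
|L| = 10 · 471.42 / 1.2773e+07 ≈ 0.00036908
Gain = 20 log₁₀(0.00036908) ≈ -68.66 dB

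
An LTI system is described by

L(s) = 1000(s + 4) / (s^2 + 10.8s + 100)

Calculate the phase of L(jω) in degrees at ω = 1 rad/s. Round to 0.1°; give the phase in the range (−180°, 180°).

At s = jω = j1:
zero (s+4): 4 + j1 → |·| = √(4²+1²) = √17 ≈ 4.1231, ∠ = arctan(1/4) ≈ 14.04°
quadratic: (j1)² + 10.8·j1 + 100 = 99 + j10.8 → |·| ≈ 99.587, ∠ ≈ 6.23°
∠L = 14.04° − 6.23° = 7.81°

7.8°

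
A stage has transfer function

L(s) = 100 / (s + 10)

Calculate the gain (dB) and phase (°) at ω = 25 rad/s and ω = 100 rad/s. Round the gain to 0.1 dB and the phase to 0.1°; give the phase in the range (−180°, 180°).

Substitute s = j25:
Numerator: 100 = 100 + j0
Denominator: (j25) + 10 = 10 + j25
|N| = √(100² + 0²) ≈ 100, ∠N ≈ 0.00°
|D| = √(10² + 25²) ≈ 26.926, ∠D ≈ 68.20°
|L| = 100 / 26.926 ≈ 3.7139
Gain = 20 log₁₀(3.7139) ≈ 11.40 dB
∠L = 0.00° − 68.20° = -68.20°

Substitute s = j100:
Numerator: 100 = 100 + j0
Denominator: (j100) + 10 = 10 + j100
|N| = √(100² + 0²) ≈ 100, ∠N ≈ 0.00°
|D| = √(10² + 100²) ≈ 100.5, ∠D ≈ 84.29°
|L| = 100 / 100.5 ≈ 0.99502
Gain = 20 log₁₀(0.99502) ≈ -0.04 dB
∠L = 0.00° − 84.29° = -84.29°

ω = 25: 11.4 dB, -68.2°; ω = 100: -0.0 dB, -84.3°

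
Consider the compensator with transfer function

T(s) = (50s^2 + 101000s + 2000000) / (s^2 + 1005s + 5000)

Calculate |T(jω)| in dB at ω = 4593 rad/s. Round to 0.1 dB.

Substitute s = j4593:
Numerator: 50(j4593)^2 + 101000(j4593) + 2000000 = -1052782450 + j463893000
Denominator: (j4593)^2 + 1005(j4593) + 5000 = -21090649 + j4615965
|N| = √(1052782450² + 463893000²) ≈ 1.1505e+09, ∠N ≈ 156.22°
|D| = √(21090649² + 4615965²) ≈ 2.159e+07, ∠D ≈ 167.65°
|T| = 1.1505e+09 / 2.159e+07 ≈ 53.289
Gain = 20 log₁₀(53.289) ≈ 34.53 dB

34.5 dB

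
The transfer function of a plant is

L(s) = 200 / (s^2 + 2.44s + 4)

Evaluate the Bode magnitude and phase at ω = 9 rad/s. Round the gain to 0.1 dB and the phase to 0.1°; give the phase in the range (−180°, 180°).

8.0 dB, -164.1°

At s = jω = j9:
quadratic: (j9)² + 2.44·j9 + 4 = -77 + j21.96 → |·| ≈ 80.07, ∠ ≈ 164.08°
|L| = 200 / 80.07 ≈ 2.4978
Gain = 20 log₁₀(2.4978) ≈ 7.95 dB
∠L = 0.00° − 164.08° = -164.08°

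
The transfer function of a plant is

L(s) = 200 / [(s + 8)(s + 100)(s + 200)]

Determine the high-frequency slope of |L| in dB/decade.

Each pole contributes −20 dB/decade at high frequency; each zero contributes +20 dB/decade.
Net: 0 zero(s) − 3 pole(s) → -60 dB/decade.

-60 dB/decade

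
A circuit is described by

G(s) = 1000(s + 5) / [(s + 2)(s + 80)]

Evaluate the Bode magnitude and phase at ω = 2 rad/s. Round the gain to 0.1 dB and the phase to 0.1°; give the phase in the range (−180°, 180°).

At s = jω = j2:
zero (s+5): 5 + j2 → |·| = √(5²+2²) = √29 ≈ 5.3852, ∠ = arctan(2/5) ≈ 21.80°
pole (s+2): 2 + j2 → |·| = √(2²+2²) = √8 ≈ 2.8284, ∠ = arctan(2/2) ≈ 45.00°
pole (s+80): 80 + j2 → |·| = √(80²+2²) = √6404 ≈ 80.025, ∠ = arctan(2/80) ≈ 1.43°
|G| = 1000 · 5.3852 / 226.34 ≈ 23.793
Gain = 20 log₁₀(23.793) ≈ 27.53 dB
∠G = 21.80° − 46.43° = -24.63°

27.5 dB, -24.6°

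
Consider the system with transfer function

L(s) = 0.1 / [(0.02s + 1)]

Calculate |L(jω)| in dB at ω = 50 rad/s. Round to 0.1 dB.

At ω = 50 rad/s:
pole (1 + j50·0.02) = 1 + j1 → |·| ≈ 1.4142, ∠ ≈ 45.00°
|L| = 0.1 · 1 / (1.4142) ≈ 0.070711
Gain = 20 log₁₀(0.070711) ≈ -23.01 dB

-23.0 dB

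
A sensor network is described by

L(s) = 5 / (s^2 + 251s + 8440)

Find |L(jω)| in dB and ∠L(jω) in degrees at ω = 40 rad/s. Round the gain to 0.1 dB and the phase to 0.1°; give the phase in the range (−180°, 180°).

Substitute s = j40:
Numerator: 5 = 5 + j0
Denominator: (j40)^2 + 251(j40) + 8440 = 6840 + j10040
|N| = √(5² + 0²) ≈ 5, ∠N ≈ 0.00°
|D| = √(6840² + 10040²) ≈ 12149, ∠D ≈ 55.73°
|L| = 5 / 12149 ≈ 0.00041156
Gain = 20 log₁₀(0.00041156) ≈ -67.71 dB
∠L = 0.00° − 55.73° = -55.73°

-67.7 dB, -55.7°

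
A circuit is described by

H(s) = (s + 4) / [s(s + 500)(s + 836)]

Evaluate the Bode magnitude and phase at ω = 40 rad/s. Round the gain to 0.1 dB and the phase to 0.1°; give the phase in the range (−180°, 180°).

At s = jω = j40:
zero (s+4): 4 + j40 → |·| = √(4²+40²) = √1616 ≈ 40.2, ∠ = arctan(40/4) ≈ 84.29°
pole (s+500): 500 + j40 → |·| = √(500²+40²) = √251600 ≈ 501.6, ∠ = arctan(40/500) ≈ 4.57°
pole (s+836): 836 + j40 → |·| = √(836²+40²) = √700496 ≈ 836.96, ∠ = arctan(40/836) ≈ 2.74°
pole at origin: |s| = 40, ∠ = 90.00° (in denominator)
|H| = 1 · 40.2 / 1.6793e+07 ≈ 2.3939e-06
Gain = 20 log₁₀(2.3939e-06) ≈ -112.42 dB
∠H = 84.29° − 97.31° = -13.02°

-112.4 dB, -13.0°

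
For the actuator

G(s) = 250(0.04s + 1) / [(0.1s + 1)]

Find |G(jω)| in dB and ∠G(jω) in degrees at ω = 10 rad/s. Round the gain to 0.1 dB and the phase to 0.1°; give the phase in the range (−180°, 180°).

At ω = 10 rad/s:
zero (1 + j10·0.04) = 1 + j0.4 → |·| ≈ 1.077, ∠ ≈ 21.80°
pole (1 + j10·0.1) = 1 + j1 → |·| ≈ 1.4142, ∠ ≈ 45.00°
|G| = 250 · 1.077 / (1.4142) ≈ 190.39
Gain = 20 log₁₀(190.39) ≈ 45.59 dB
∠G = (21.80°) − (45.00°) = -23.20°

45.6 dB, -23.2°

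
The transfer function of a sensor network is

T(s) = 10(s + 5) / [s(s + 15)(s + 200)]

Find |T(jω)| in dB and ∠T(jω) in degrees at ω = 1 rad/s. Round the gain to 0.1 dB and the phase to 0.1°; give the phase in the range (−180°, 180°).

At s = jω = j1:
zero (s+5): 5 + j1 → |·| = √(5²+1²) = √26 ≈ 5.099, ∠ = arctan(1/5) ≈ 11.31°
pole (s+15): 15 + j1 → |·| = √(15²+1²) = √226 ≈ 15.033, ∠ = arctan(1/15) ≈ 3.81°
pole (s+200): 200 + j1 → |·| = √(200²+1²) = √40001 ≈ 200, ∠ = arctan(1/200) ≈ 0.29°
pole at origin: |s| = 1, ∠ = 90.00° (in denominator)
|T| = 10 · 5.099 / 3006.6 ≈ 0.016959
Gain = 20 log₁₀(0.016959) ≈ -35.41 dB
∠T = 11.31° − 94.10° = -82.79°

-35.4 dB, -82.8°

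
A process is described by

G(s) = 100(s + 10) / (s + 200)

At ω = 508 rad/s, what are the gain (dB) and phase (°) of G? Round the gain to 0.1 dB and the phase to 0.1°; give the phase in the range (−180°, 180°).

At s = jω = j508:
zero (s+10): 10 + j508 → |·| = √(10²+508²) = √258164 ≈ 508.1, ∠ = arctan(508/10) ≈ 88.87°
pole (s+200): 200 + j508 → |·| = √(200²+508²) = √298064 ≈ 545.95, ∠ = arctan(508/200) ≈ 68.51°
|G| = 100 · 508.1 / 545.95 ≈ 93.067
Gain = 20 log₁₀(93.067) ≈ 39.38 dB
∠G = 88.87° − 68.51° = 20.36°

39.4 dB, 20.4°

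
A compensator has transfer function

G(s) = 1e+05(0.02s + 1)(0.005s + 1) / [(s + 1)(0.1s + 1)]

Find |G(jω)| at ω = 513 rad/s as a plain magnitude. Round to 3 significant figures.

At ω = 513 rad/s:
zero (1 + j513·0.02) = 1 + j10.26 → |·| ≈ 10.309, ∠ ≈ 84.43°
zero (1 + j513·0.005) = 1 + j2.565 → |·| ≈ 2.753, ∠ ≈ 68.70°
pole (1 + j513·1) = 1 + j513 → |·| ≈ 513, ∠ ≈ 89.89°
pole (1 + j513·0.1) = 1 + j51.3 → |·| ≈ 51.31, ∠ ≈ 88.88°
|G| = 1e+05 · 10.309 · 2.753 / (513 · 51.31) ≈ 107.82

108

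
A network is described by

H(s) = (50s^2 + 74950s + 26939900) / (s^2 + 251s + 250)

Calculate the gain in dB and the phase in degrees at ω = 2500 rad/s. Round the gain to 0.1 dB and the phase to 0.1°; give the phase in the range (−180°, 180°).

34.7 dB, -27.5°

Substitute s = j2500:
Numerator: 50(j2500)^2 + 74950(j2500) + 26939900 = -285560100 + j187375000
Denominator: (j2500)^2 + 251(j2500) + 250 = -6249750 + j627500
|N| = √(285560100² + 187375000²) ≈ 3.4155e+08, ∠N ≈ 146.73°
|D| = √(6249750² + 627500²) ≈ 6.2812e+06, ∠D ≈ 174.27°
|H| = 3.4155e+08 / 6.2812e+06 ≈ 54.377
Gain = 20 log₁₀(54.377) ≈ 34.71 dB
∠H = 146.73° − 174.27° = -27.54°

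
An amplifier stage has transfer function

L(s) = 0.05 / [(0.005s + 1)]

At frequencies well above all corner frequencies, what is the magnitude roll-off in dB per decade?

Each pole contributes −20 dB/decade at high frequency; each zero contributes +20 dB/decade.
Net: 0 zero(s) − 1 pole(s) → -20 dB/decade.

-20 dB/decade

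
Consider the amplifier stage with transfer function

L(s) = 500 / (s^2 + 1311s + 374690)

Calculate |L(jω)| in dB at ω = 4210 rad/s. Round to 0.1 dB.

Substitute s = j4210:
Numerator: 500 = 500 + j0
Denominator: (j4210)^2 + 1311(j4210) + 374690 = -17349410 + j5519310
|N| = √(500² + 0²) ≈ 500, ∠N ≈ 0.00°
|D| = √(17349410² + 5519310²) ≈ 1.8206e+07, ∠D ≈ 162.35°
|L| = 500 / 1.8206e+07 ≈ 2.7463e-05
Gain = 20 log₁₀(2.7463e-05) ≈ -91.23 dB

-91.2 dB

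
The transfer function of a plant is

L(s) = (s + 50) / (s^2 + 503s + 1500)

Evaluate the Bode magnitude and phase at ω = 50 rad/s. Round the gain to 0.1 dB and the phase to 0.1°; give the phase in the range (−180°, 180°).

-51.0 dB, -47.3°

Substitute s = j50:
Numerator: (j50) + 50 = 50 + j50
Denominator: (j50)^2 + 503(j50) + 1500 = -1000 + j25150
|N| = √(50² + 50²) ≈ 70.711, ∠N ≈ 45.00°
|D| = √(1000² + 25150²) ≈ 25170, ∠D ≈ 92.28°
|L| = 70.711 / 25170 ≈ 0.0028093
Gain = 20 log₁₀(0.0028093) ≈ -51.03 dB
∠L = 45.00° − 92.28° = -47.28°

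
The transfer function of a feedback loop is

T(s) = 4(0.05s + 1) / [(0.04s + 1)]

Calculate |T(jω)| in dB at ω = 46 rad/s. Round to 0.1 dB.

13.6 dB

At ω = 46 rad/s:
zero (1 + j46·0.05) = 1 + j2.3 → |·| ≈ 2.508, ∠ ≈ 66.50°
pole (1 + j46·0.04) = 1 + j1.84 → |·| ≈ 2.0942, ∠ ≈ 61.48°
|T| = 4 · 2.508 / (2.0942) ≈ 4.7904
Gain = 20 log₁₀(4.7904) ≈ 13.61 dB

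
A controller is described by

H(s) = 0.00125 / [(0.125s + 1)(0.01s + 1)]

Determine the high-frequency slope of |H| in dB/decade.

-40 dB/decade

Each pole contributes −20 dB/decade at high frequency; each zero contributes +20 dB/decade.
Net: 0 zero(s) − 2 pole(s) → -40 dB/decade.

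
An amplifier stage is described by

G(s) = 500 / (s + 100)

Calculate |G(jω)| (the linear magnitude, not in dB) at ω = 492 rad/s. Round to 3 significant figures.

At s = jω = j492:
pole (s+100): 100 + j492 → |·| = √(100²+492²) = √252064 ≈ 502.06, ∠ = arctan(492/100) ≈ 78.51°
|G| = 500 / 502.06 ≈ 0.9959

0.996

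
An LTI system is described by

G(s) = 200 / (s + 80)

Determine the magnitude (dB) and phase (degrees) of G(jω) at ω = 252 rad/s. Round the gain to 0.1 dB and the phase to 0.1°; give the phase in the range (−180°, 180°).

-2.4 dB, -72.4°

At s = jω = j252:
pole (s+80): 80 + j252 → |·| = √(80²+252²) = √69904 ≈ 264.39, ∠ = arctan(252/80) ≈ 72.39°
|G| = 200 / 264.39 ≈ 0.75646
Gain = 20 log₁₀(0.75646) ≈ -2.42 dB
∠G = 0.00° − 72.39° = -72.39°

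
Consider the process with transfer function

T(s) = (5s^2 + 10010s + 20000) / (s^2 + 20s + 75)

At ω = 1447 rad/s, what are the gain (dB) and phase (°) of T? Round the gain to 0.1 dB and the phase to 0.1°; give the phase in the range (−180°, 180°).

Substitute s = j1447:
Numerator: 5(j1447)^2 + 10010(j1447) + 20000 = -10449045 + j14484470
Denominator: (j1447)^2 + 20(j1447) + 75 = -2093734 + j28940
|N| = √(10449045² + 14484470²) ≈ 1.786e+07, ∠N ≈ 125.81°
|D| = √(2093734² + 28940²) ≈ 2.0939e+06, ∠D ≈ 179.21°
|T| = 1.786e+07 / 2.0939e+06 ≈ 8.5295
Gain = 20 log₁₀(8.5295) ≈ 18.62 dB
∠T = 125.81° − 179.21° = -53.40°

18.6 dB, -53.4°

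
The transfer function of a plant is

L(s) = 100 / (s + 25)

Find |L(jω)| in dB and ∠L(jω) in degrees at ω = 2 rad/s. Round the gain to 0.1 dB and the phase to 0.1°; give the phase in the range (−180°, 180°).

At s = jω = j2:
pole (s+25): 25 + j2 → |·| = √(25²+2²) = √629 ≈ 25.08, ∠ = arctan(2/25) ≈ 4.57°
|L| = 100 / 25.08 ≈ 3.9872
Gain = 20 log₁₀(3.9872) ≈ 12.01 dB
∠L = 0.00° − 4.57° = -4.57°

12.0 dB, -4.6°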